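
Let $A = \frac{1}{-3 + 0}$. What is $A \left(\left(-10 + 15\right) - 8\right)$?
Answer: $1$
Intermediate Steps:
$A = - \frac{1}{3}$ ($A = \frac{1}{-3} = - \frac{1}{3} \approx -0.33333$)
$A \left(\left(-10 + 15\right) - 8\right) = - \frac{\left(-10 + 15\right) - 8}{3} = - \frac{5 - 8}{3} = \left(- \frac{1}{3}\right) \left(-3\right) = 1$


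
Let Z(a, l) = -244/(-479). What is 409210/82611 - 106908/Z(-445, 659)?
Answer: -1057580308553/5039271 ≈ -2.0987e+5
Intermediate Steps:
Z(a, l) = 244/479 (Z(a, l) = -244*(-1/479) = 244/479)
409210/82611 - 106908/Z(-445, 659) = 409210/82611 - 106908/244/479 = 409210*(1/82611) - 106908*479/244 = 409210/82611 - 12802233/61 = -1057580308553/5039271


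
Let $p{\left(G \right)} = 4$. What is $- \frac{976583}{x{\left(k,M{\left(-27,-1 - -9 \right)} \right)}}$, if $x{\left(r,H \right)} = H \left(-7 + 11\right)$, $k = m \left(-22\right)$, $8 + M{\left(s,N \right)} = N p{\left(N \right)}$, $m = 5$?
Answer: $- \frac{976583}{96} \approx -10173.0$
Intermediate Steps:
$M{\left(s,N \right)} = -8 + 4 N$ ($M{\left(s,N \right)} = -8 + N 4 = -8 + 4 N$)
$k = -110$ ($k = 5 \left(-22\right) = -110$)
$x{\left(r,H \right)} = 4 H$ ($x{\left(r,H \right)} = H 4 = 4 H$)
$- \frac{976583}{x{\left(k,M{\left(-27,-1 - -9 \right)} \right)}} = - \frac{976583}{4 \left(-8 + 4 \left(-1 - -9\right)\right)} = - \frac{976583}{4 \left(-8 + 4 \left(-1 + 9\right)\right)} = - \frac{976583}{4 \left(-8 + 4 \cdot 8\right)} = - \frac{976583}{4 \left(-8 + 32\right)} = - \frac{976583}{4 \cdot 24} = - \frac{976583}{96}$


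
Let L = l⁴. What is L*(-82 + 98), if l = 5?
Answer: 10000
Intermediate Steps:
L = 625 (L = 5⁴ = 625)
L*(-82 + 98) = 625*(-82 + 98) = 625*16 = 10000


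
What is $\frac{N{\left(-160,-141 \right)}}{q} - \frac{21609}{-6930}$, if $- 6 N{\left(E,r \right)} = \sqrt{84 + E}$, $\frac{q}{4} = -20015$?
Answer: $\frac{343}{110} + \frac{i \sqrt{19}}{240180} \approx 3.1182 + 1.8148 \cdot 10^{-5} i$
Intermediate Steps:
$q = -80060$ ($q = 4 \left(-20015\right) = -80060$)
$N{\left(E,r \right)} = - \frac{\sqrt{84 + E}}{6}$
$\frac{N{\left(-160,-141 \right)}}{q} - \frac{21609}{-6930} = \frac{\left(- \frac{1}{6}\right) \sqrt{84 - 160}}{-80060} - \frac{21609}{-6930} = - \frac{\sqrt{-76}}{6} \left(- \frac{1}{80060}\right) - - \frac{343}{110} = - \frac{2 i \sqrt{19}}{6} \left(- \frac{1}{80060}\right) + \frac{343}{110} = - \frac{i \sqrt{19}}{3} \left(- \frac{1}{80060}\right) + \frac{343}{110} = \frac{i \sqrt{19}}{240180} + \frac{343}{110} = \frac{343}{110} + \frac{i \sqrt{19}}{240180}$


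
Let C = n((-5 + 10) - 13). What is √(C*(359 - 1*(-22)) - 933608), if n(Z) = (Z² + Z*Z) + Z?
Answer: 4*I*√55493 ≈ 942.28*I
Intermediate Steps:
n(Z) = Z + 2*Z² (n(Z) = (Z² + Z²) + Z = 2*Z² + Z = Z + 2*Z²)
C = 120 (C = ((-5 + 10) - 13)*(1 + 2*((-5 + 10) - 13)) = (5 - 13)*(1 + 2*(5 - 13)) = -8*(1 + 2*(-8)) = -8*(1 - 16) = -8*(-15) = 120)
√(C*(359 - 1*(-22)) - 933608) = √(120*(359 - 1*(-22)) - 933608) = √(120*(359 + 22) - 933608) = √(120*381 - 933608) = √(45720 - 933608) = √(-887888) = 4*I*√55493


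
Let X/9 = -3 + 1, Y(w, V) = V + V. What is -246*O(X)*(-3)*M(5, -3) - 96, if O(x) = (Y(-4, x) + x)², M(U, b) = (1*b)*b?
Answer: 19367976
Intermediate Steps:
Y(w, V) = 2*V
X = -18 (X = 9*(-3 + 1) = 9*(-2) = -18)
M(U, b) = b² (M(U, b) = b*b = b²)
O(x) = 9*x² (O(x) = (2*x + x)² = (3*x)² = 9*x²)
-246*O(X)*(-3)*M(5, -3) - 96 = -246*(9*(-18)²)*(-3)*(-3)² - 96 = -246*(9*324)*(-3)*9 - 96 = -246*2916*(-3)*9 - 96 = -(-2152008)*9 - 96 = -246*(-78732) - 96 = 19368072 - 96 = 19367976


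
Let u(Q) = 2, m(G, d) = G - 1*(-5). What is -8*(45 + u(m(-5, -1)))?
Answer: -376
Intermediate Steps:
m(G, d) = 5 + G (m(G, d) = G + 5 = 5 + G)
-8*(45 + u(m(-5, -1))) = -8*(45 + 2) = -8*47 = -376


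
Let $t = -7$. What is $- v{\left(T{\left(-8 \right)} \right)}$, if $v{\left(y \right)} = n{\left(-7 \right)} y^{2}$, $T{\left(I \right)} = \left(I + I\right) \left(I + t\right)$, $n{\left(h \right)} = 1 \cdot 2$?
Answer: $-115200$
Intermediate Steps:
$n{\left(h \right)} = 2$
$T{\left(I \right)} = 2 I \left(-7 + I\right)$ ($T{\left(I \right)} = \left(I + I\right) \left(I - 7\right) = 2 I \left(-7 + I\right)$)
$v{\left(y \right)} = 2 y^{2}$
$- v{\left(T{\left(-8 \right)} \right)} = - 2 \left(2 \left(-8\right) \left(-7 - 8\right)\right)^{2} = - 2 \left(2 \left(-8\right) \left(-15\right)\right)^{2} = - 2 \cdot 240^{2} = - 2 \cdot 57600 = \left(-1\right) 115200 = -115200$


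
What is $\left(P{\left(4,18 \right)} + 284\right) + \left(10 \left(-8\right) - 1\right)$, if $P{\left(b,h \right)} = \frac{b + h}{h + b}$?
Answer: $204$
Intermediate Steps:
$P{\left(b,h \right)} = 1$ ($P{\left(b,h \right)} = \frac{b + h}{b + h} = 1$)
$\left(P{\left(4,18 \right)} + 284\right) + \left(10 \left(-8\right) - 1\right) = \left(1 + 284\right) + \left(10 \left(-8\right) - 1\right) = 285 - 81 = 204$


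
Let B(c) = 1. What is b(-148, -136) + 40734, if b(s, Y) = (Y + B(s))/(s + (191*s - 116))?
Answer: 1162222623/28532 ≈ 40734.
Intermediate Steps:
b(s, Y) = (1 + Y)/(-116 + 192*s) (b(s, Y) = (Y + 1)/(s + (191*s - 116)) = (1 + Y)/(s + (-116 + 191*s)) = (1 + Y)/(-116 + 192*s))
b(-148, -136) + 40734 = (1 - 136)/(4*(-29 + 48*(-148))) + 40734 = (1/4)*(-135)/(-29 - 7104) + 40734 = (1/4)*(-135)/(-7133) + 40734 = (1/4)*(-1/7133)*(-135) + 40734 = 135/28532 + 40734 = 1162222623/28532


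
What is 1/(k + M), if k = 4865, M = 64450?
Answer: 1/69315 ≈ 1.4427e-5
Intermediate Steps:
1/(k + M) = 1/(4865 + 64450) = 1/69315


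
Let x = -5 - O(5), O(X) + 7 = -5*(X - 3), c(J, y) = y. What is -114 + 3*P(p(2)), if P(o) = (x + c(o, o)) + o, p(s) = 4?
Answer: -54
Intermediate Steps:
O(X) = 8 - 5*X (O(X) = -7 - 5*(X - 3) = -7 - 5*(-3 + X) = -7 + (15 - 5*X) = 8 - 5*X)
x = 12 (x = -5 - (8 - 5*5) = -5 - (8 - 25) = -5 - 1*(-17) = -5 + 17 = 12)
P(o) = 12 + 2*o (P(o) = (12 + o) + o = 12 + 2*o)
-114 + 3*P(p(2)) = -114 + 3*(12 + 2*4) = -114 + 3*(12 + 8) = -114 + 3*20 = -114 + 60 = -54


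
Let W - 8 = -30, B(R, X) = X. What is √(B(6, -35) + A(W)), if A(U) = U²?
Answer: √449 ≈ 21.190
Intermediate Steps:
W = -22 (W = 8 - 30 = -22)
√(B(6, -35) + A(W)) = √(-35 + (-22)²) = √(-35 + 484) = √449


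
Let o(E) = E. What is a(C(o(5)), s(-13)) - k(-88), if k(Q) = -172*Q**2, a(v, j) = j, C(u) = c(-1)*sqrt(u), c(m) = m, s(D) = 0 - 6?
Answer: 1331962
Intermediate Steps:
s(D) = -6
C(u) = -sqrt(u)
a(C(o(5)), s(-13)) - k(-88) = -6 - (-172)*(-88)**2 = -6 - (-172)*7744 = -6 - 1*(-1331968) = -6 + 1331968 = 1331962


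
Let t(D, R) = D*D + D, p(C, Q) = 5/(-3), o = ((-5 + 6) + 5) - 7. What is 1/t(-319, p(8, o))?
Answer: 1/101442 ≈ 9.8578e-6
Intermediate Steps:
o = -1 (o = (1 + 5) - 7 = 6 - 7 = -1)
p(C, Q) = -5/3 (p(C, Q) = 5*(-⅓) = -5/3)
t(D, R) = D + D² (t(D, R) = D² + D = D + D²)
1/t(-319, p(8, o)) = 1/(-319*(1 - 319)) = 1/(-319*(-318)) = 1/101442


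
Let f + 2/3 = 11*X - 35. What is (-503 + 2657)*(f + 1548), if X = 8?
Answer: 3447118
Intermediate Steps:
f = 157/3 (f = -⅔ + (11*8 - 35) = -⅔ + (88 - 35) = -⅔ + 53 = 157/3 ≈ 52.333)
(-503 + 2657)*(f + 1548) = (-503 + 2657)*(157/3 + 1548) = 2154*(4801/3) = 3447118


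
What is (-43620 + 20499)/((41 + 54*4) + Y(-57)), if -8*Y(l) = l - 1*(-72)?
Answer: -184968/2041 ≈ -90.626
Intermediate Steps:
Y(l) = -9 - l/8 (Y(l) = -(l - 1*(-72))/8 = -(l + 72)/8 = -(72 + l)/8 = -9 - l/8)
(-43620 + 20499)/((41 + 54*4) + Y(-57)) = (-43620 + 20499)/((41 + 54*4) + (-9 - 1/8*(-57))) = -23121/((41 + 216) + (-9 + 57/8)) = -23121/(257 - 15/8) = -23121/2041/8 = -23121*8/2041 = -184968/2041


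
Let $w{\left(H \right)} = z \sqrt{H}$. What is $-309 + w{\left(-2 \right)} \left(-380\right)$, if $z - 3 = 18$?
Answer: $-309 - 7980 i \sqrt{2} \approx -309.0 - 11285.0 i$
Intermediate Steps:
$z = 21$ ($z = 3 + 18 = 21$)
$w{\left(H \right)} = 21 \sqrt{H}$
$-309 + w{\left(-2 \right)} \left(-380\right) = -309 + 21 \sqrt{-2} \left(-380\right) = -309 + 21 i \sqrt{2} \left(-380\right) = -309 - 7980 i \sqrt{2}$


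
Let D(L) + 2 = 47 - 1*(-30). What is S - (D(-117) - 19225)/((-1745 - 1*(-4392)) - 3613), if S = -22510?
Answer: -10881905/483 ≈ -22530.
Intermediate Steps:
D(L) = 75 (D(L) = -2 + (47 - 1*(-30)) = -2 + (47 + 30) = -2 + 77 = 75)
S - (D(-117) - 19225)/((-1745 - 1*(-4392)) - 3613) = -22510 - (75 - 19225)/((-1745 - 1*(-4392)) - 3613) = -22510 - (-19150)/((-1745 + 4392) - 3613) = -22510 - (-19150)/(2647 - 3613) = -22510 - (-19150)/(-966) = -22510 - (-19150)*(-1)/966 = -22510 - 1*9575/483 = -22510 - 9575/483 = -10881905/483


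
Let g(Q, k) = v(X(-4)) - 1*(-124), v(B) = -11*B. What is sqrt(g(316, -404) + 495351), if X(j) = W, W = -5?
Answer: sqrt(495530) ≈ 703.94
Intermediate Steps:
X(j) = -5
g(Q, k) = 179 (g(Q, k) = -11*(-5) - 1*(-124) = 55 + 124 = 179)
sqrt(g(316, -404) + 495351) = sqrt(179 + 495351) = sqrt(495530)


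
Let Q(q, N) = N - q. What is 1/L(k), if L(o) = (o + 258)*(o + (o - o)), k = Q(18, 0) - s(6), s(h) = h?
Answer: -1/5616 ≈ -0.00017806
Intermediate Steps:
k = -24 (k = (0 - 1*18) - 1*6 = (0 - 18) - 6 = -18 - 6 = -24)
L(o) = o*(258 + o) (L(o) = (258 + o)*(o + 0) = (258 + o)*o = o*(258 + o))
1/L(k) = 1/(-24*(258 - 24)) = 1/(-24*234) = 1/(-5616) = -1/5616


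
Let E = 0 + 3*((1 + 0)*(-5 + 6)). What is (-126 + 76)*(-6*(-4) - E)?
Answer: -1050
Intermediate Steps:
E = 3 (E = 0 + 3*(1*1) = 0 + 3*1 = 0 + 3 = 3)
(-126 + 76)*(-6*(-4) - E) = (-126 + 76)*(-6*(-4) - 1*3) = -50*(24 - 3) = -50*21 = -1050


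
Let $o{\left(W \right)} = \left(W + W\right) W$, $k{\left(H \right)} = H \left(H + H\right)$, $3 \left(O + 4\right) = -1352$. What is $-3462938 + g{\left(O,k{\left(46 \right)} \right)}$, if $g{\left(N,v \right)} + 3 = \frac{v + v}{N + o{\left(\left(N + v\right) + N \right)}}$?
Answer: $- \frac{172037139298105}{49679489} \approx -3.4629 \cdot 10^{6}$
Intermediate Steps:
$O = - \frac{1364}{3}$ ($O = -4 + \frac{1}{3} \left(-1352\right) = -4 - \frac{1352}{3} = - \frac{1364}{3} \approx -454.67$)
$k{\left(H \right)} = 2 H^{2}$ ($k{\left(H \right)} = H 2 H = 2 H^{2}$)
$o{\left(W \right)} = 2 W^{2}$ ($o{\left(W \right)} = 2 W W = 2 W^{2}$)
$g{\left(N,v \right)} = -3 + \frac{2 v}{N + 2 \left(v + 2 N\right)^{2}}$ ($g{\left(N,v \right)} = -3 + \frac{v + v}{N + 2 \left(\left(N + v\right) + N\right)^{2}} = -3 + \frac{2 v}{N + 2 \left(v + 2 N\right)^{2}}$)
$-3462938 + g{\left(O,k{\left(46 \right)} \right)} = -3462938 + \frac{- 6 \left(2 \cdot 46^{2} + 2 \left(- \frac{1364}{3}\right)\right)^{2} - -1364 + 2 \cdot 2 \cdot 46^{2}}{- \frac{1364}{3} + 2 \left(2 \cdot 46^{2} + 2 \left(- \frac{1364}{3}\right)\right)^{2}} = -3462938 + \frac{- 6 \left(2 \cdot 2116 - \frac{2728}{3}\right)^{2} + 1364 + 2 \cdot 2 \cdot 2116}{- \frac{1364}{3} + 2 \left(2 \cdot 2116 - \frac{2728}{3}\right)^{2}} = -3462938 + \frac{- 6 \left(4232 - \frac{2728}{3}\right)^{2} + 1364 + 2 \cdot 4232}{- \frac{1364}{3} + 2 \left(4232 - \frac{2728}{3}\right)^{2}} = -3462938 + \frac{- 6 \left(\frac{9968}{3}\right)^{2} + 1364 + 8464}{- \frac{1364}{3} + 2 \left(\frac{9968}{3}\right)^{2}} = -3462938 + \frac{\left(-6\right) \frac{99361024}{9} + 1364 + 8464}{- \frac{1364}{3} + 2 \cdot \frac{99361024}{9}} = -3462938 + \frac{- \frac{198722048}{3} + 1364 + 8464}{- \frac{1364}{3} + \frac{198722048}{9}} = -3462938 + \frac{1}{\frac{198717956}{9}} \left(- \frac{198692564}{3}\right) = -3462938 + \frac{9}{198717956} \left(- \frac{198692564}{3}\right) = -3462938 - \frac{149019423}{49679489} = - \frac{172037139298105}{49679489}$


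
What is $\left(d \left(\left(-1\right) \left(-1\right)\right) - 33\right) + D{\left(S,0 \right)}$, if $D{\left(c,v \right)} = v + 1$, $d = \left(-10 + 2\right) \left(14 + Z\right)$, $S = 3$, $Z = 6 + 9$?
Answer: $-264$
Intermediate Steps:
$Z = 15$
$d = -232$ ($d = \left(-10 + 2\right) \left(14 + 15\right) = \left(-8\right) 29 = -232$)
$D{\left(c,v \right)} = 1 + v$
$\left(d \left(\left(-1\right) \left(-1\right)\right) - 33\right) + D{\left(S,0 \right)} = \left(- 232 \left(\left(-1\right) \left(-1\right)\right) - 33\right) + \left(1 + 0\right) = \left(\left(-232\right) 1 - 33\right) + 1 = \left(-232 - 33\right) + 1 = -265 + 1 = -264$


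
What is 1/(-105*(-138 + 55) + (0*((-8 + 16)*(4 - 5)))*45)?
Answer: 1/8715 ≈ 0.00011474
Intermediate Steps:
1/(-105*(-138 + 55) + (0*((-8 + 16)*(4 - 5)))*45) = 1/(-105*(-83) + (0*(8*(-1)))*45) = 1/(8715 + (0*(-8))*45) = 1/(8715 + 0*45) = 1/(8715 + 0) = 1/8715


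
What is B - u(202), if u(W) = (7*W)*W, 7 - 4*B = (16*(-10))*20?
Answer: -1139305/4 ≈ -2.8483e+5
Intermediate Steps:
B = 3207/4 (B = 7/4 - 16*(-10)*20/4 = 7/4 - (-40)*20 = 7/4 - ¼*(-3200) = 7/4 + 800 = 3207/4 ≈ 801.75)
u(W) = 7*W²
B - u(202) = 3207/4 - 7*202² = 3207/4 - 7*40804 = 3207/4 - 1*285628 = 3207/4 - 285628 = -1139305/4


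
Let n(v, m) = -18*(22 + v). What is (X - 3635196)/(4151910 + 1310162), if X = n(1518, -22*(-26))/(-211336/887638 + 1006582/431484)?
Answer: -182944167223116867/273886154705469614 ≈ -0.66796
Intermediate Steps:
n(v, m) = -396 - 18*v
X = -2654201051908560/200573082673 (X = (-396 - 18*1518)/(-211336/887638 + 1006582/431484) = (-396 - 27324)/(-211336*1/887638 + 1006582*(1/431484)) = -27720/(-105668/443819 + 503291/215742) = -27720/200573082673/95750398698 = -27720*95750398698/200573082673 = -2654201051908560/200573082673 ≈ -13233.)
(X - 3635196)/(4151910 + 1310162) = (-2654201051908560/200573082673 - 3635196)/(4151910 + 1310162) = -731776668892467468/200573082673/5462072 = -731776668892467468/200573082673*1/5462072 = -182944167223116867/273886154705469614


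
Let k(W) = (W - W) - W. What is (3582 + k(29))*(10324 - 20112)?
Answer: -34776764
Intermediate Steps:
k(W) = -W (k(W) = 0 - W = -W)
(3582 + k(29))*(10324 - 20112) = (3582 - 1*29)*(10324 - 20112) = (3582 - 29)*(-9788) = 3553*(-9788) = -34776764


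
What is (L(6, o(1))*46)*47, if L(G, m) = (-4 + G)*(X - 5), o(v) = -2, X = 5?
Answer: 0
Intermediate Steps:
L(G, m) = 0 (L(G, m) = (-4 + G)*(5 - 5) = (-4 + G)*0 = 0)
(L(6, o(1))*46)*47 = (0*46)*47 = 0*47 = 0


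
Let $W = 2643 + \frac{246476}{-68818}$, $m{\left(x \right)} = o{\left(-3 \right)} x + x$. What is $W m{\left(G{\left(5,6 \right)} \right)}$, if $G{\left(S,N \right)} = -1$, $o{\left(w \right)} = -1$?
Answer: $0$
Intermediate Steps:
$m{\left(x \right)} = 0$ ($m{\left(x \right)} = - x + x = 0$)
$W = \frac{90819749}{34409}$ ($W = 2643 + 246476 \left(- \frac{1}{68818}\right) = 2643 - \frac{123238}{34409} = \frac{90819749}{34409} \approx 2639.4$)
$W m{\left(G{\left(5,6 \right)} \right)} = \frac{90819749}{34409} \cdot 0 = 0$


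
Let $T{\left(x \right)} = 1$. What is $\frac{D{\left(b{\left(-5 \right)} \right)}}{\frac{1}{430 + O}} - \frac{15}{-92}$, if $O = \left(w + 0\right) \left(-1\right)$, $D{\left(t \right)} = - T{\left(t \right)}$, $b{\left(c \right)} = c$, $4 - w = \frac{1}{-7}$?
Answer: $- \frac{274147}{644} \approx -425.69$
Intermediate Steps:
$w = \frac{29}{7}$ ($w = 4 - \frac{1}{-7} = 4 - - \frac{1}{7} = 4 + \frac{1}{7} = \frac{29}{7} \approx 4.1429$)
$D{\left(t \right)} = -1$ ($D{\left(t \right)} = \left(-1\right) 1 = -1$)
$O = - \frac{29}{7}$ ($O = \left(\frac{29}{7} + 0\right) \left(-1\right) = \frac{29}{7} \left(-1\right) = - \frac{29}{7} \approx -4.1429$)
$\frac{D{\left(b{\left(-5 \right)} \right)}}{\frac{1}{430 + O}} - \frac{15}{-92} = - \frac{1}{\frac{1}{430 - \frac{29}{7}}} - \frac{15}{-92} = - \frac{1}{\frac{1}{\frac{2981}{7}}} - - \frac{15}{92} = - \frac{1}{\frac{7}{2981}} + \frac{15}{92} = \left(-1\right) \frac{2981}{7} + \frac{15}{92} = - \frac{2981}{7} + \frac{15}{92} = - \frac{274147}{644}$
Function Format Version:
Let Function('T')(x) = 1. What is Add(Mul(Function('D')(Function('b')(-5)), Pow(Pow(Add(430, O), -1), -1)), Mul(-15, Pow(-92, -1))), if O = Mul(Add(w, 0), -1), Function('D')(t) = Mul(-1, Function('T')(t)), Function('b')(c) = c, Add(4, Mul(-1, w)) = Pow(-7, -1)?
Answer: Rational(-274147, 644) ≈ -425.69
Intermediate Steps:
w = Rational(29, 7) (w = Add(4, Mul(-1, Pow(-7, -1))) = Add(4, Mul(-1, Rational(-1, 7))) = Add(4, Rational(1, 7)) = Rational(29, 7) ≈ 4.1429)
Function('D')(t) = -1 (Function('D')(t) = Mul(-1, 1) = -1)
O = Rational(-29, 7) (O = Mul(Add(Rational(29, 7), 0), -1) = Mul(Rational(29, 7), -1) = Rational(-29, 7) ≈ -4.1429)
Add(Mul(Function('D')(Function('b')(-5)), Pow(Pow(Add(430, O), -1), -1)), Mul(-15, Pow(-92, -1))) = Add(Mul(-1, Pow(Pow(Add(430, Rational(-29, 7)), -1), -1)), Mul(-15, Pow(-92, -1))) = Add(Mul(-1, Pow(Pow(Rational(2981, 7), -1), -1)), Mul(-15, Rational(-1, 92))) = Add(Mul(-1, Pow(Rational(7, 2981), -1)), Rational(15, 92)) = Add(Mul(-1, Rational(2981, 7)), Rational(15, 92)) = Add(Rational(-2981, 7), Rational(15, 92)) = Rational(-274147, 644)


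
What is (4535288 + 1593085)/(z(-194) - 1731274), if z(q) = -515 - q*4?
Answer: -6128373/1731013 ≈ -3.5403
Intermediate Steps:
z(q) = -515 - 4*q
(4535288 + 1593085)/(z(-194) - 1731274) = (4535288 + 1593085)/((-515 - 4*(-194)) - 1731274) = 6128373/((-515 + 776) - 1731274) = 6128373/(261 - 1731274) = 6128373/(-1731013) = 6128373*(-1/1731013) = -6128373/1731013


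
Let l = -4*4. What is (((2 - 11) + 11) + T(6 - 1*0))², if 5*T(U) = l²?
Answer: 70756/25 ≈ 2830.2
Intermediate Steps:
l = -16
T(U) = 256/5 (T(U) = (⅕)*(-16)² = (⅕)*256 = 256/5)
(((2 - 11) + 11) + T(6 - 1*0))² = (((2 - 11) + 11) + 256/5)² = ((-9 + 11) + 256/5)² = (2 + 256/5)² = (266/5)² = 70756/25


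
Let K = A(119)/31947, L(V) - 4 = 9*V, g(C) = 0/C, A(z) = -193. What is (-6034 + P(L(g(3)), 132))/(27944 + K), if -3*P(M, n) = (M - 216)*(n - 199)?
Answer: -344026594/892726775 ≈ -0.38537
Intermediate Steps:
g(C) = 0
L(V) = 4 + 9*V
K = -193/31947 ≈ -0.0060413
P(M, n) = -(-216 + M)*(-199 + n)/3 (P(M, n) = -(M - 216)*(n - 199)/3 = -(-216 + M)*(-199 + n)/3)
(-6034 + P(L(g(3)), 132))/(27944 + K) = (-6034 + (-14328 + 72*132 + 199*(4 + 9*0)/3 - ⅓*(4 + 9*0)*132))/(27944 - 193/31947) = (-6034 + (-14328 + 9504 + 199*(4 + 0)/3 - ⅓*(4 + 0)*132))/(892726775/31947) = (-6034 + (-14328 + 9504 + (199/3)*4 - ⅓*4*132))*(31947/892726775) = (-6034 + (-14328 + 9504 + 796/3 - 176))*(31947/892726775) = (-6034 - 14204/3)*(31947/892726775) = -32306/3*31947/892726775 = -344026594/892726775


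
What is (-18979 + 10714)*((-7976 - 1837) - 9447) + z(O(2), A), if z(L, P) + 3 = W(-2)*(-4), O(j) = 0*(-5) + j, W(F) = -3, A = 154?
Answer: 159183909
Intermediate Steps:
O(j) = j (O(j) = 0 + j = j)
z(L, P) = 9 (z(L, P) = -3 - 3*(-4) = -3 + 12 = 9)
(-18979 + 10714)*((-7976 - 1837) - 9447) + z(O(2), A) = (-18979 + 10714)*((-7976 - 1837) - 9447) + 9 = -8265*(-9813 - 9447) + 9 = -8265*(-19260) + 9 = 159183900 + 9 = 159183909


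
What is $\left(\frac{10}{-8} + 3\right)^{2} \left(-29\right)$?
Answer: $- \frac{1421}{16} \approx -88.813$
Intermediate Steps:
$\left(\frac{10}{-8} + 3\right)^{2} \left(-29\right) = \left(10 \left(- \frac{1}{8}\right) + 3\right)^{2} \left(-29\right) = \left(- \frac{5}{4} + 3\right)^{2} \left(-29\right) = \left(\frac{7}{4}\right)^{2} \left(-29\right) = \frac{49}{16} \left(-29\right) = - \frac{1421}{16}$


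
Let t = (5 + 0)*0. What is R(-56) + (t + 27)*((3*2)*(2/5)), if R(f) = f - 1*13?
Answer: -21/5 ≈ -4.2000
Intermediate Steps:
R(f) = -13 + f (R(f) = f - 13 = -13 + f)
t = 0 (t = 5*0 = 0)
R(-56) + (t + 27)*((3*2)*(2/5)) = (-13 - 56) + (0 + 27)*((3*2)*(2/5)) = -69 + 27*(6*(2*(1/5))) = -69 + 27*(6*(2/5)) = -69 + 27*(12/5) = -69 + 324/5 = -21/5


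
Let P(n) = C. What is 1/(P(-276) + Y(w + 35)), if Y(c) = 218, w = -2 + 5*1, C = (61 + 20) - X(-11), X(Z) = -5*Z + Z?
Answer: 1/255 ≈ 0.0039216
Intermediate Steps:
X(Z) = -4*Z
C = 37 (C = (61 + 20) - (-4)*(-11) = 81 - 1*44 = 81 - 44 = 37)
P(n) = 37
w = 3 (w = -2 + 5 = 3)
1/(P(-276) + Y(w + 35)) = 1/(37 + 218) = 1/255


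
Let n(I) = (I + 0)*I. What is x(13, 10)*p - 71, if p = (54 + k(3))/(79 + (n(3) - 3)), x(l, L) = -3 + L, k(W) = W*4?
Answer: -5573/85 ≈ -65.565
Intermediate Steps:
k(W) = 4*W
n(I) = I**2 (n(I) = I*I = I**2)
p = 66/85 (p = (54 + 4*3)/(79 + (3**2 - 3)) = (54 + 12)/(79 + (9 - 3)) = 66/(79 + 6) = 66/85 ≈ 0.77647)
x(13, 10)*p - 71 = (-3 + 10)*(66/85) - 71 = 7*(66/85) - 71 = 462/85 - 71 = -5573/85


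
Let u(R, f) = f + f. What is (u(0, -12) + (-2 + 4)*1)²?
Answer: 484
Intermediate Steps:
u(R, f) = 2*f
(u(0, -12) + (-2 + 4)*1)² = (2*(-12) + (-2 + 4)*1)² = (-24 + 2*1)² = (-24 + 2)² = (-22)² = 484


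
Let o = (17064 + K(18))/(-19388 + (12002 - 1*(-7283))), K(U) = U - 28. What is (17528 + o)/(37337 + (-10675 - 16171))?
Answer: 596110/360191 ≈ 1.6550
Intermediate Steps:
K(U) = -28 + U
o = -17054/103 (o = (17064 + (-28 + 18))/(-19388 + (12002 - 1*(-7283))) = (17064 - 10)/(-19388 + (12002 + 7283)) = 17054/(-19388 + 19285) = 17054/(-103) = 17054*(-1/103) = -17054/103 ≈ -165.57)
(17528 + o)/(37337 + (-10675 - 16171)) = (17528 - 17054/103)/(37337 + (-10675 - 16171)) = 1788330/(103*(37337 - 26846)) = (1788330/103)/10491 = (1788330/103)*(1/10491) = 596110/360191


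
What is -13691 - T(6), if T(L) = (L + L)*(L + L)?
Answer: -13835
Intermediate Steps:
T(L) = 4*L² (T(L) = (2*L)*(2*L) = 4*L²)
-13691 - T(6) = -13691 - 4*6² = -13691 - 4*36 = -13691 - 1*144 = -13691 - 144 = -13835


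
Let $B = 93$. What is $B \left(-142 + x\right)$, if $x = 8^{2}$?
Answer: $-7254$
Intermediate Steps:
$x = 64$
$B \left(-142 + x\right) = 93 \left(-142 + 64\right) = 93 \left(-78\right) = -7254$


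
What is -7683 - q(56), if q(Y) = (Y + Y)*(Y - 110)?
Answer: -1635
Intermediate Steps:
q(Y) = 2*Y*(-110 + Y) (q(Y) = (2*Y)*(-110 + Y) = 2*Y*(-110 + Y))
-7683 - q(56) = -7683 - 2*56*(-110 + 56) = -7683 - 2*56*(-54) = -7683 - 1*(-6048) = -7683 + 6048 = -1635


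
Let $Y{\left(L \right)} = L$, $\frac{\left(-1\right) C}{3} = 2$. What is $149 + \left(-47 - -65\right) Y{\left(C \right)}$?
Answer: $41$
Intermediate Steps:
$C = -6$ ($C = \left(-3\right) 2 = -6$)
$149 + \left(-47 - -65\right) Y{\left(C \right)} = 149 + \left(-47 - -65\right) \left(-6\right) = 149 + \left(-47 + 65\right) \left(-6\right) = 149 + 18 \left(-6\right) = 149 - 108 = 41$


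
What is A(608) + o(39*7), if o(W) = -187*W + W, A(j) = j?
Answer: -50170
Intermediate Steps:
o(W) = -186*W
A(608) + o(39*7) = 608 - 7254*7 = 608 - 186*273 = 608 - 50778 = -50170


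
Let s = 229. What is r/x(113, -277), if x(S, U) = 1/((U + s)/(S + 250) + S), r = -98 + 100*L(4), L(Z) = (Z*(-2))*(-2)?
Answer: 20512814/121 ≈ 1.6953e+5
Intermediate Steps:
L(Z) = 4*Z (L(Z) = -2*Z*(-2) = 4*Z)
r = 1502 (r = -98 + 100*(4*4) = -98 + 100*16 = -98 + 1600 = 1502)
x(S, U) = 1/(S + (229 + U)/(250 + S)) (x(S, U) = 1/((U + 229)/(S + 250) + S) = 1/((229 + U)/(250 + S) + S) = 1/(S + (229 + U)/(250 + S)))
r/x(113, -277) = 1502/(((250 + 113)/(229 - 277 + 113² + 250*113))) = 1502/((363/(229 - 277 + 12769 + 28250))) = 1502/((363/40971)) = 1502/(((1/40971)*363)) = 1502/(121/13657) = 1502*(13657/121) = 20512814/121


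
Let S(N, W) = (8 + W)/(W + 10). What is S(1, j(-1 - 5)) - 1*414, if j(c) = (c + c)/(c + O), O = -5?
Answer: -25204/61 ≈ -413.18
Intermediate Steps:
j(c) = 2*c/(-5 + c) (j(c) = (c + c)/(c - 5) = (2*c)/(-5 + c) = 2*c/(-5 + c))
S(N, W) = (8 + W)/(10 + W)
S(1, j(-1 - 5)) - 1*414 = (8 + 2*(-1 - 5)/(-5 + (-1 - 5)))/(10 + 2*(-1 - 5)/(-5 + (-1 - 5))) - 1*414 = (8 + 2*(-6)/(-5 - 6))/(10 + 2*(-6)/(-5 - 6)) - 414 = (8 + 2*(-6)/(-11))/(10 + 2*(-6)/(-11)) - 414 = (8 + 2*(-6)*(-1/11))/(10 + 2*(-6)*(-1/11)) - 414 = (8 + 12/11)/(10 + 12/11) - 414 = (100/11)/(122/11) - 414 = (11/122)*(100/11) - 414 = 50/61 - 414 = -25204/61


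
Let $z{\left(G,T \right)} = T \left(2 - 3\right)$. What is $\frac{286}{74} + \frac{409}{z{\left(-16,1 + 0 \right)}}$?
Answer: $- \frac{14990}{37} \approx -405.14$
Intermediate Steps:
$z{\left(G,T \right)} = - T$ ($z{\left(G,T \right)} = T \left(-1\right) = - T$)
$\frac{286}{74} + \frac{409}{z{\left(-16,1 + 0 \right)}} = \frac{286}{74} + \frac{409}{\left(-1\right) \left(1 + 0\right)} = 286 \cdot \frac{1}{74} + \frac{409}{\left(-1\right) 1} = \frac{143}{37} + \frac{409}{-1} = \frac{143}{37} + 409 \left(-1\right) = \frac{143}{37} - 409 = - \frac{14990}{37}$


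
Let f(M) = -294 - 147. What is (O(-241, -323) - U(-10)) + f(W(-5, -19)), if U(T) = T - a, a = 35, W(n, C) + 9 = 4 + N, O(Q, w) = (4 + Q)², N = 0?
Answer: 55773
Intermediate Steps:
W(n, C) = -5 (W(n, C) = -9 + (4 + 0) = -9 + 4 = -5)
U(T) = -35 + T (U(T) = T - 1*35 = T - 35 = -35 + T)
f(M) = -441
(O(-241, -323) - U(-10)) + f(W(-5, -19)) = ((4 - 241)² - (-35 - 10)) - 441 = ((-237)² - 1*(-45)) - 441 = (56169 + 45) - 441 = 56214 - 441 = 55773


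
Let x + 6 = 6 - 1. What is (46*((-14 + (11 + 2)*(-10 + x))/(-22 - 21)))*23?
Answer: 166106/43 ≈ 3862.9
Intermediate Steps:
x = -1 (x = -6 + (6 - 1) = -6 + 5 = -1)
(46*((-14 + (11 + 2)*(-10 + x))/(-22 - 21)))*23 = (46*((-14 + (11 + 2)*(-10 - 1))/(-22 - 21)))*23 = (46*((-14 + 13*(-11))/(-43)))*23 = (46*((-14 - 143)*(-1/43)))*23 = (46*(-157*(-1/43)))*23 = (46*(157/43))*23 = (7222/43)*23 = 166106/43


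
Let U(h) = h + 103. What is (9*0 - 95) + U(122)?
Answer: 130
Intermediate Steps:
U(h) = 103 + h
(9*0 - 95) + U(122) = (9*0 - 95) + (103 + 122) = (0 - 95) + 225 = -95 + 225 = 130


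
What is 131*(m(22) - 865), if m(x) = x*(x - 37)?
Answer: -156545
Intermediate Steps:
m(x) = x*(-37 + x)
131*(m(22) - 865) = 131*(22*(-37 + 22) - 865) = 131*(22*(-15) - 865) = 131*(-330 - 865) = 131*(-1195) = -156545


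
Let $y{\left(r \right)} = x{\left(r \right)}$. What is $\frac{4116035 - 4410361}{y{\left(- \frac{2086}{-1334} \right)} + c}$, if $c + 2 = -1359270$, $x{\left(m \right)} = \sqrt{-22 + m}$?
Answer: $\frac{266846083478224}{1232362786792959} + \frac{294326 i \sqrt{9091877}}{1232362786792959} \approx 0.21653 + 7.2014 \cdot 10^{-7} i$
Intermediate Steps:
$c = -1359272$ ($c = -2 - 1359270 = -1359272$)
$y{\left(r \right)} = \sqrt{-22 + r}$
$\frac{4116035 - 4410361}{y{\left(- \frac{2086}{-1334} \right)} + c} = \frac{4116035 - 4410361}{\sqrt{-22 - \frac{2086}{-1334}} - 1359272} = - \frac{294326}{\sqrt{-22 - - \frac{1043}{667}} - 1359272} = - \frac{294326}{\sqrt{-22 + \frac{1043}{667}} - 1359272} = - \frac{294326}{\sqrt{- \frac{13631}{667}} - 1359272} = - \frac{294326}{\frac{i \sqrt{9091877}}{667} - 1359272} = - \frac{294326}{-1359272 + \frac{i \sqrt{9091877}}{667}}$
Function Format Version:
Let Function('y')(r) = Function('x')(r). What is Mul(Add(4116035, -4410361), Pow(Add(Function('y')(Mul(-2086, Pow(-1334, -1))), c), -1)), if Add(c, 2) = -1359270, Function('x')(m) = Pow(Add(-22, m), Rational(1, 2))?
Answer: Add(Rational(266846083478224, 1232362786792959), Mul(Rational(294326, 1232362786792959), I, Pow(9091877, Rational(1, 2)))) ≈ Add(0.21653, Mul(7.2014e-7, I))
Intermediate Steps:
c = -1359272 (c = Add(-2, -1359270) = -1359272)
Function('y')(r) = Pow(Add(-22, r), Rational(1, 2))
Mul(Add(4116035, -4410361), Pow(Add(Function('y')(Mul(-2086, Pow(-1334, -1))), c), -1)) = Mul(Add(4116035, -4410361), Pow(Add(Pow(Add(-22, Mul(-2086, Pow(-1334, -1))), Rational(1, 2)), -1359272), -1)) = Mul(-294326, Pow(Add(Pow(Add(-22, Mul(-2086, Rational(-1, 1334))), Rational(1, 2)), -1359272), -1)) = Mul(-294326, Pow(Add(Pow(Add(-22, Rational(1043, 667)), Rational(1, 2)), -1359272), -1)) = Mul(-294326, Pow(Add(Pow(Rational(-13631, 667), Rational(1, 2)), -1359272), -1)) = Mul(-294326, Pow(Add(Mul(Rational(1, 667), I, Pow(9091877, Rational(1, 2))), -1359272), -1)) = Mul(-294326, Pow(Add(-1359272, Mul(Rational(1, 667), I, Pow(9091877, Rational(1, 2)))), -1))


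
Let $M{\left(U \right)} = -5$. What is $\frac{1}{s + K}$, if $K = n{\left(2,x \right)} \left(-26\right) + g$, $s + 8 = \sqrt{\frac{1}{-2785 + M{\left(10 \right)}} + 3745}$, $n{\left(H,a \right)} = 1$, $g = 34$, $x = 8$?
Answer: $\frac{3 \sqrt{3239050190}}{10448549} \approx 0.016341$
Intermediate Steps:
$s = -8 + \frac{\sqrt{3239050190}}{930}$ ($s = -8 + \sqrt{\frac{1}{-2785 - 5} + 3745} = -8 + \sqrt{\frac{1}{-2790} + 3745} = -8 + \sqrt{- \frac{1}{2790} + 3745} = -8 + \sqrt{\frac{10448549}{2790}} = -8 + \frac{\sqrt{3239050190}}{930} \approx 53.196$)
$K = 8$ ($K = 1 \left(-26\right) + 34 = -26 + 34 = 8$)
$\frac{1}{s + K} = \frac{1}{\left(-8 + \frac{\sqrt{3239050190}}{930}\right) + 8} = \frac{1}{\frac{1}{930} \sqrt{3239050190}} = \frac{3 \sqrt{3239050190}}{10448549}$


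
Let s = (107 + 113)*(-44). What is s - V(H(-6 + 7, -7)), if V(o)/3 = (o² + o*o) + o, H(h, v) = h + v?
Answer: -9878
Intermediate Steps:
s = -9680 (s = 220*(-44) = -9680)
V(o) = 3*o + 6*o² (V(o) = 3*((o² + o*o) + o) = 3*((o² + o²) + o) = 3*(2*o² + o) = 3*(o + 2*o²) = 3*o + 6*o²)
s - V(H(-6 + 7, -7)) = -9680 - 3*((-6 + 7) - 7)*(1 + 2*((-6 + 7) - 7)) = -9680 - 3*(1 - 7)*(1 + 2*(1 - 7)) = -9680 - 3*(-6)*(1 + 2*(-6)) = -9680 - 3*(-6)*(1 - 12) = -9680 - 3*(-6)*(-11) = -9680 - 1*198 = -9680 - 198 = -9878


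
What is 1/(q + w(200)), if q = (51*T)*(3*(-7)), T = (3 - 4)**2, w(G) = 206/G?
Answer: -100/106997 ≈ -0.00093461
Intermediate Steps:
T = 1 (T = (-1)**2 = 1)
q = -1071 (q = (51*1)*(3*(-7)) = 51*(-21) = -1071)
1/(q + w(200)) = 1/(-1071 + 206/200) = 1/(-1071 + 206*(1/200)) = 1/(-1071 + 103/100) = 1/(-106997/100) = -100/106997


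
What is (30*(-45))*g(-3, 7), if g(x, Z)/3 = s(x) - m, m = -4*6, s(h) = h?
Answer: -85050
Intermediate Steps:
m = -24
g(x, Z) = 72 + 3*x (g(x, Z) = 3*(x - 1*(-24)) = 3*(x + 24) = 3*(24 + x) = 72 + 3*x)
(30*(-45))*g(-3, 7) = (30*(-45))*(72 + 3*(-3)) = -1350*(72 - 9) = -1350*63 = -85050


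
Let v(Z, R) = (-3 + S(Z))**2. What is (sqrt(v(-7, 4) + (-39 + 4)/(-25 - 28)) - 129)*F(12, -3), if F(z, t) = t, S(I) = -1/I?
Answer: 387 - 3*sqrt(1214495)/371 ≈ 378.09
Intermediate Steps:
v(Z, R) = (-3 - 1/Z)**2
(sqrt(v(-7, 4) + (-39 + 4)/(-25 - 28)) - 129)*F(12, -3) = (sqrt((1 + 3*(-7))**2/(-7)**2 + (-39 + 4)/(-25 - 28)) - 129)*(-3) = (sqrt((1 - 21)**2/49 - 35/(-53)) - 129)*(-3) = (sqrt((1/49)*(-20)**2 - 35*(-1/53)) - 129)*(-3) = (sqrt((1/49)*400 + 35/53) - 129)*(-3) = (sqrt(400/49 + 35/53) - 129)*(-3) = (sqrt(22915/2597) - 129)*(-3) = (sqrt(1214495)/371 - 129)*(-3) = (-129 + sqrt(1214495)/371)*(-3) = 387 - 3*sqrt(1214495)/371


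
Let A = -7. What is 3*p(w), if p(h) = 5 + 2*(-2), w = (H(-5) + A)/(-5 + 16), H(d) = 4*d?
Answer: 3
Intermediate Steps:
w = -27/11 (w = (4*(-5) - 7)/(-5 + 16) = (-20 - 7)/11 = -27*1/11 = -27/11 ≈ -2.4545)
p(h) = 1 (p(h) = 5 - 4 = 1)
3*p(w) = 3*1 = 3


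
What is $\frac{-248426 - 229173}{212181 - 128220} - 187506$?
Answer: $- \frac{15743668865}{83961} \approx -1.8751 \cdot 10^{5}$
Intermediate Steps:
$\frac{-248426 - 229173}{212181 - 128220} - 187506 = - \frac{477599}{212181 - 128220} - 187506 = - \frac{477599}{83961} - 187506 = - \frac{15743668865}{83961}$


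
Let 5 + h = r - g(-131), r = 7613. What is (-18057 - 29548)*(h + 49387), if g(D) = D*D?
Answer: -1896297570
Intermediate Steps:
g(D) = D²
h = -9553 (h = -5 + (7613 - 1*(-131)²) = -5 + (7613 - 1*17161) = -5 + (7613 - 17161) = -5 - 9548 = -9553)
(-18057 - 29548)*(h + 49387) = (-18057 - 29548)*(-9553 + 49387) = -47605*39834 = -1896297570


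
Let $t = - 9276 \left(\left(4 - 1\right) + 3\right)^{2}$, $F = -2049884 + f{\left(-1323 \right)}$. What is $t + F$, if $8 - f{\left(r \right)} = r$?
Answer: $-2382489$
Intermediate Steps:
$f{\left(r \right)} = 8 - r$
$F = -2048553$ ($F = -2049884 + \left(8 - -1323\right) = -2049884 + \left(8 + 1323\right) = -2049884 + 1331 = -2048553$)
$t = -333936$ ($t = - 9276 \left(3 + 3\right)^{2} = - 9276 \cdot 6^{2} = \left(-9276\right) 36 = -333936$)
$t + F = -333936 - 2048553 = -2382489$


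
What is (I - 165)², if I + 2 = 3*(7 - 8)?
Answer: 28900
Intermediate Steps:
I = -5 (I = -2 + 3*(7 - 8) = -2 + 3*(-1) = -2 - 3 = -5)
(I - 165)² = (-5 - 165)² = (-170)² = 28900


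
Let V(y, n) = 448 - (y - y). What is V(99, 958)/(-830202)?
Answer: -224/415101 ≈ -0.00053963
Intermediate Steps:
V(y, n) = 448 (V(y, n) = 448 - 1*0 = 448 + 0 = 448)
V(99, 958)/(-830202) = 448/(-830202) = 448*(-1/830202) = -224/415101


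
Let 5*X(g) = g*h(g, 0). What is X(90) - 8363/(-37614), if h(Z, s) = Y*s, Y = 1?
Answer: 8363/37614 ≈ 0.22234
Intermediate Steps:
h(Z, s) = s (h(Z, s) = 1*s = s)
X(g) = 0 (X(g) = (g*0)/5 = (⅕)*0 = 0)
X(90) - 8363/(-37614) = 0 - 8363/(-37614) = 0 - 8363*(-1)/37614 = 0 - 1*(-8363/37614) = 0 + 8363/37614 = 8363/37614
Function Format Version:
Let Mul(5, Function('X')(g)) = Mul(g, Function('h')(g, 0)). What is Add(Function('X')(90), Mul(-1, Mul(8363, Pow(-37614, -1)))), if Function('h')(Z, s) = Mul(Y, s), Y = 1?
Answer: Rational(8363, 37614) ≈ 0.22234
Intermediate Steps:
Function('h')(Z, s) = s (Function('h')(Z, s) = Mul(1, s) = s)
Function('X')(g) = 0 (Function('X')(g) = Mul(Rational(1, 5), Mul(g, 0)) = Mul(Rational(1, 5), 0) = 0)
Add(Function('X')(90), Mul(-1, Mul(8363, Pow(-37614, -1)))) = Add(0, Mul(-1, Mul(8363, Pow(-37614, -1)))) = Add(0, Mul(-1, Mul(8363, Rational(-1, 37614)))) = Add(0, Mul(-1, Rational(-8363, 37614))) = Add(0, Rational(8363, 37614)) = Rational(8363, 37614)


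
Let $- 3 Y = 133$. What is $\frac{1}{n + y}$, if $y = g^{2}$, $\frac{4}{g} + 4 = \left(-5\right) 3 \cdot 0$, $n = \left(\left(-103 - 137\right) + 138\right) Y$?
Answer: $\frac{1}{4523} \approx 0.00022109$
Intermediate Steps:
$Y = - \frac{133}{3}$ ($Y = \left(- \frac{1}{3}\right) 133 = - \frac{133}{3} \approx -44.333$)
$n = 4522$ ($n = \left(\left(-103 - 137\right) + 138\right) \left(- \frac{133}{3}\right) = \left(-240 + 138\right) \left(- \frac{133}{3}\right) = \left(-102\right) \left(- \frac{133}{3}\right) = 4522$)
$g = -1$ ($g = \frac{4}{-4 + \left(-5\right) 3 \cdot 0} = \frac{4}{-4 - 0} = \frac{4}{-4 + 0} = \frac{4}{-4} = 4 \left(- \frac{1}{4}\right) = -1$)
$y = 1$ ($y = \left(-1\right)^{2} = 1$)
$\frac{1}{n + y} = \frac{1}{4522 + 1} = \frac{1}{4523}$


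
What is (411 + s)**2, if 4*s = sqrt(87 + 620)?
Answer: (1644 + sqrt(707))**2/16 ≈ 1.7443e+5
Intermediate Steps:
s = sqrt(707)/4 (s = sqrt(87 + 620)/4 = sqrt(707)/4 ≈ 6.6474)
(411 + s)**2 = (411 + sqrt(707)/4)**2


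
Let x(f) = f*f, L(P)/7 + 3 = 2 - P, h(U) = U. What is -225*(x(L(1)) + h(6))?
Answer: -45450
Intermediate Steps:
L(P) = -7 - 7*P (L(P) = -21 + 7*(2 - P) = -21 + (14 - 7*P) = -7 - 7*P)
x(f) = f²
-225*(x(L(1)) + h(6)) = -225*((-7 - 7*1)² + 6) = -225*((-7 - 7)² + 6) = -225*((-14)² + 6) = -225*(196 + 6) = -225*202 = -45450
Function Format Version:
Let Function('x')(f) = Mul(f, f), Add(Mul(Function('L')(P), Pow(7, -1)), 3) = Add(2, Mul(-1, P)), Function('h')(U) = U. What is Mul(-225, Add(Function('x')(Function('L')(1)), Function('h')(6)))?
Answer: -45450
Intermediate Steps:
Function('L')(P) = Add(-7, Mul(-7, P)) (Function('L')(P) = Add(-21, Mul(7, Add(2, Mul(-1, P)))) = Add(-21, Add(14, Mul(-7, P))) = Add(-7, Mul(-7, P)))
Function('x')(f) = Pow(f, 2)
Mul(-225, Add(Function('x')(Function('L')(1)), Function('h')(6))) = Mul(-225, Add(Pow(Add(-7, Mul(-7, 1)), 2), 6)) = Mul(-225, Add(Pow(Add(-7, -7), 2), 6)) = Mul(-225, Add(Pow(-14, 2), 6)) = Mul(-225, Add(196, 6)) = Mul(-225, 202) = -45450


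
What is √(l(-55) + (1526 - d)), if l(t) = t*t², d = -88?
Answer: I*√164761 ≈ 405.91*I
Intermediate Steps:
l(t) = t³
√(l(-55) + (1526 - d)) = √((-55)³ + (1526 - 1*(-88))) = √(-166375 + (1526 + 88)) = √(-166375 + 1614) = √(-164761) = I*√164761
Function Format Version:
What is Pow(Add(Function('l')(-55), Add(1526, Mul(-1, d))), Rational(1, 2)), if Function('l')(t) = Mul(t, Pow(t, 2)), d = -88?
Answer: Mul(I, Pow(164761, Rational(1, 2))) ≈ Mul(405.91, I)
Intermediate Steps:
Function('l')(t) = Pow(t, 3)
Pow(Add(Function('l')(-55), Add(1526, Mul(-1, d))), Rational(1, 2)) = Pow(Add(Pow(-55, 3), Add(1526, Mul(-1, -88))), Rational(1, 2)) = Pow(Add(-166375, Add(1526, 88)), Rational(1, 2)) = Pow(Add(-166375, 1614), Rational(1, 2)) = Pow(-164761, Rational(1, 2)) = Mul(I, Pow(164761, Rational(1, 2)))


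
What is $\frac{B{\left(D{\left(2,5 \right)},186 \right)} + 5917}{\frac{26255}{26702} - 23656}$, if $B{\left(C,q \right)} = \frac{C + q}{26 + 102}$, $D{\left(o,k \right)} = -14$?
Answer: $- \frac{842835279}{3368726704} \approx -0.25019$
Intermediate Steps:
$B{\left(C,q \right)} = \frac{C}{128} + \frac{q}{128}$ ($B{\left(C,q \right)} = \frac{C + q}{128} = \left(C + q\right) \frac{1}{128} = \frac{C}{128} + \frac{q}{128}$)
$\frac{B{\left(D{\left(2,5 \right)},186 \right)} + 5917}{\frac{26255}{26702} - 23656} = \frac{\left(\frac{1}{128} \left(-14\right) + \frac{1}{128} \cdot 186\right) + 5917}{\frac{26255}{26702} - 23656} = \frac{\left(- \frac{7}{64} + \frac{93}{64}\right) + 5917}{26255 \cdot \frac{1}{26702} - 23656} = \frac{\frac{43}{32} + 5917}{\frac{26255}{26702} - 23656} = \frac{189387}{32 \left(- \frac{631636257}{26702}\right)} = \frac{189387}{32} \left(- \frac{26702}{631636257}\right) = - \frac{842835279}{3368726704}$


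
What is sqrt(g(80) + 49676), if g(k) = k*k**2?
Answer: 2*sqrt(140419) ≈ 749.45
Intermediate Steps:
g(k) = k**3
sqrt(g(80) + 49676) = sqrt(80**3 + 49676) = sqrt(512000 + 49676) = sqrt(561676) = 2*sqrt(140419)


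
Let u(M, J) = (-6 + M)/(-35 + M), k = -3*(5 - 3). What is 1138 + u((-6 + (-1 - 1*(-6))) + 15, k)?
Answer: 23890/21 ≈ 1137.6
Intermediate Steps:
k = -6 (k = -3*2 = -6)
u(M, J) = (-6 + M)/(-35 + M)
1138 + u((-6 + (-1 - 1*(-6))) + 15, k) = 1138 + (-6 + ((-6 + (-1 - 1*(-6))) + 15))/(-35 + ((-6 + (-1 - 1*(-6))) + 15)) = 1138 + (-6 + ((-6 + (-1 + 6)) + 15))/(-35 + ((-6 + (-1 + 6)) + 15)) = 1138 + (-6 + ((-6 + 5) + 15))/(-35 + ((-6 + 5) + 15)) = 1138 + (-6 + (-1 + 15))/(-35 + (-1 + 15)) = 1138 + (-6 + 14)/(-35 + 14) = 1138 + 8/(-21) = 1138 - 1/21*8 = 1138 - 8/21 = 23890/21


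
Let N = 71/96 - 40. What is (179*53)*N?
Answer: -35756503/96 ≈ -3.7246e+5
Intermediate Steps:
N = -3769/96 (N = 71*(1/96) - 40 = 71/96 - 40 = -3769/96 ≈ -39.260)
(179*53)*N = (179*53)*(-3769/96) = 9487*(-3769/96) = -35756503/96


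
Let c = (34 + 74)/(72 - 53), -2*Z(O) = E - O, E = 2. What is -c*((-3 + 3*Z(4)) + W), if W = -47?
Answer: 5076/19 ≈ 267.16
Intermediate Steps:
Z(O) = -1 + O/2 (Z(O) = -(2 - O)/2 = -1 + O/2)
c = 108/19 ≈ 5.6842
-c*((-3 + 3*Z(4)) + W) = -108*((-3 + 3*(-1 + (1/2)*4)) - 47)/19 = -108*((-3 + 3*(-1 + 2)) - 47)/19 = -108*((-3 + 3*1) - 47)/19 = -108*((-3 + 3) - 47)/19 = -108*(0 - 47)/19 = -108*(-47)/19 = -1*(-5076/19) = 5076/19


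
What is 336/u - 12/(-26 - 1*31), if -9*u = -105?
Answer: 2756/95 ≈ 29.011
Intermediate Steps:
u = 35/3 (u = -1/9*(-105) = 35/3 ≈ 11.667)
336/u - 12/(-26 - 1*31) = 336/(35/3) - 12/(-26 - 1*31) = 336*(3/35) - 12/(-26 - 31) = 144/5 - 12/(-57) = 144/5 - 12*(-1/57) = 144/5 + 4/19 = 2756/95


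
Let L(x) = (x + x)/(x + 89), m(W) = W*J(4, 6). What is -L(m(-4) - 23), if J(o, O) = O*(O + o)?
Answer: -263/87 ≈ -3.0230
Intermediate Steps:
m(W) = 60*W (m(W) = W*(6*(6 + 4)) = W*(6*10) = W*60 = 60*W)
L(x) = 2*x/(89 + x) (L(x) = (2*x)/(89 + x) = 2*x/(89 + x))
-L(m(-4) - 23) = -2*(60*(-4) - 23)/(89 + (60*(-4) - 23)) = -2*(-240 - 23)/(89 + (-240 - 23)) = -2*(-263)/(89 - 263) = -2*(-263)/(-174) = -2*(-263)*(-1)/174 = -1*263/87 = -263/87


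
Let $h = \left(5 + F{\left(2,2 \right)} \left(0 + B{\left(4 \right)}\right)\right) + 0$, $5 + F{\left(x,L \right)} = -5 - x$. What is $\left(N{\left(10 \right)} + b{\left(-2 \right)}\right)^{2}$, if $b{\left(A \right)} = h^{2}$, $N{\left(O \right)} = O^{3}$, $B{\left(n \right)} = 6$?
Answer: $30129121$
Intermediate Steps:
$F{\left(x,L \right)} = -10 - x$ ($F{\left(x,L \right)} = -5 - \left(5 + x\right) = -10 - x$)
$h = -67$ ($h = \left(5 + \left(-10 - 2\right) \left(0 + 6\right)\right) + 0 = \left(5 + \left(-10 - 2\right) 6\right) + 0 = \left(5 - 72\right) + 0 = -67 + 0 = -67$)
$b{\left(A \right)} = 4489$ ($b{\left(A \right)} = \left(-67\right)^{2} = 4489$)
$\left(N{\left(10 \right)} + b{\left(-2 \right)}\right)^{2} = \left(10^{3} + 4489\right)^{2} = \left(1000 + 4489\right)^{2} = 5489^{2} = 30129121$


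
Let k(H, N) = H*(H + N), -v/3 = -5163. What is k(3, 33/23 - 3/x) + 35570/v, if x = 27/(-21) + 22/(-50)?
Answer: 2239527713/107586594 ≈ 20.816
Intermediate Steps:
v = 15489 (v = -3*(-5163) = 15489)
x = -302/175 (x = 27*(-1/21) + 22*(-1/50) = -9/7 - 11/25 = -302/175 ≈ -1.7257)
k(3, 33/23 - 3/x) + 35570/v = 3*(3 + (33/23 - 3/(-302/175))) + 35570/15489 = 3*(3 + (33*(1/23) - 3*(-175/302))) + 35570*(1/15489) = 3*(3 + (33/23 + 525/302)) + 35570/15489 = 3*(3 + 22041/6946) + 35570/15489 = 3*(42879/6946) + 35570/15489 = 128637/6946 + 35570/15489 = 2239527713/107586594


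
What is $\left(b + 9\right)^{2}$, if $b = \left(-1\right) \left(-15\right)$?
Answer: $576$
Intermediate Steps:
$b = 15$
$\left(b + 9\right)^{2} = \left(15 + 9\right)^{2} = 24^{2} = 576$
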